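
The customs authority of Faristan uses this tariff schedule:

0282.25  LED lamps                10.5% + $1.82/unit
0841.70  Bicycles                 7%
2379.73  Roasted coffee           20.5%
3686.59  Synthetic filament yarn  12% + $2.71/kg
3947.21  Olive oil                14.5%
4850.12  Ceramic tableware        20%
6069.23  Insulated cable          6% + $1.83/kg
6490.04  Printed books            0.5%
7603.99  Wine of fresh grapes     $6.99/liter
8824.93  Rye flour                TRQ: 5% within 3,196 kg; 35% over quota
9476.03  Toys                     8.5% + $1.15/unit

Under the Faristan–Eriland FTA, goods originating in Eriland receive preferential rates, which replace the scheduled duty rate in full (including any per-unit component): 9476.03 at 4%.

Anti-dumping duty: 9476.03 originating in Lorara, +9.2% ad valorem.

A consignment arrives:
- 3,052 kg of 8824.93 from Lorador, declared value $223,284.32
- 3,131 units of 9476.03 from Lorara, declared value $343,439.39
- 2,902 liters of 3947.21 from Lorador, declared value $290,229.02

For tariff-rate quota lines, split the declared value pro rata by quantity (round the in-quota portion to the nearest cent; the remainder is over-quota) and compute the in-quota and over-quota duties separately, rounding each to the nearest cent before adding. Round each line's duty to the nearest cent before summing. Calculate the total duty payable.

Line 1 (8824.93, Lorador, 3,052 kg, $223,284.32):
Code 8824.93 is under a tariff-rate quota (threshold 3,196 kg). Quantity 3,052 kg is within the quota, so the in-quota rate 5% applies to the full value.
Duty = $223,284.32 × 5% = $11,164.22.
Line 2 (9476.03, Lorara, 3,131 units, $343,439.39):
Base rate for 9476.03 is 8.5% + $1.15/unit.
9476.03 has an FTA preferential rate, but origin Lorara is not Eriland; base rate stands.
Additional duty on 9476.03 from Lorara: +9.2%. Applied ad valorem rate: 8.5% + 9.2% = 17.7%.
Duty = $343,439.39 × 17.7% + 3,131 × $1.15 = $64,389.42.
Line 3 (3947.21, Lorador, 2,902 liters, $290,229.02):
Base rate for 3947.21 is 14.5%.
Duty = $290,229.02 × 14.5% = $42,083.21.
Total = $11,164.22 + $64,389.42 + $42,083.21 = $117,636.85.

$117,636.85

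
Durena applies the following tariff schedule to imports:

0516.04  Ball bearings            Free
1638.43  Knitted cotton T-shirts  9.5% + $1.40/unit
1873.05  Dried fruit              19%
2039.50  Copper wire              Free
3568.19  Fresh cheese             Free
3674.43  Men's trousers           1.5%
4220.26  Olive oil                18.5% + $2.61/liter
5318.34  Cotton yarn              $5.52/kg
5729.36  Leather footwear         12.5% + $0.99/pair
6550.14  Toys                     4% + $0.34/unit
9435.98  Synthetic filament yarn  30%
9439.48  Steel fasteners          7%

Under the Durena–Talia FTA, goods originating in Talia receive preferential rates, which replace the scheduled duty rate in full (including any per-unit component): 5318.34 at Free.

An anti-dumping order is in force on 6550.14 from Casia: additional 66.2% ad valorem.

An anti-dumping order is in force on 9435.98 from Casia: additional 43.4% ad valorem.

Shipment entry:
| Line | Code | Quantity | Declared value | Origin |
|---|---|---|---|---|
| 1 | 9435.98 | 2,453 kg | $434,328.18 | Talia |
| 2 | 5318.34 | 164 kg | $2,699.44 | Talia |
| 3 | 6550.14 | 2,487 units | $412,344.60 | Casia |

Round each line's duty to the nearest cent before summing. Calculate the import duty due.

$420,609.94

Line 1 (9435.98, Talia, 2,453 kg, $434,328.18):
Base rate for 9435.98 is 30%.
Origin Talia is the FTA partner but 9435.98 is not on the preference list; base rate stands.
The additional-duty order on 9435.98 targets Casia, not Talia; it does not apply.
Duty = $434,328.18 × 30% = $130,298.45.
Line 2 (5318.34, Talia, 164 kg, $2,699.44):
Base rate for 5318.34 is $5.52/kg.
Origin Talia qualifies under the Durena–Talia agreement and 5318.34 is covered: preferential rate Free applies instead.
Duty = $2,699.44 × 0% = $0.00.
Line 3 (6550.14, Casia, 2,487 units, $412,344.60):
Base rate for 6550.14 is 4% + $0.34/unit.
Additional duty on 6550.14 from Casia: +66.2%. Applied ad valorem rate: 4% + 66.2% = 70.2%.
Duty = $412,344.60 × 70.2% + 2,487 × $0.34 = $290,311.49.
Total = $130,298.45 + $0.00 + $290,311.49 = $420,609.94.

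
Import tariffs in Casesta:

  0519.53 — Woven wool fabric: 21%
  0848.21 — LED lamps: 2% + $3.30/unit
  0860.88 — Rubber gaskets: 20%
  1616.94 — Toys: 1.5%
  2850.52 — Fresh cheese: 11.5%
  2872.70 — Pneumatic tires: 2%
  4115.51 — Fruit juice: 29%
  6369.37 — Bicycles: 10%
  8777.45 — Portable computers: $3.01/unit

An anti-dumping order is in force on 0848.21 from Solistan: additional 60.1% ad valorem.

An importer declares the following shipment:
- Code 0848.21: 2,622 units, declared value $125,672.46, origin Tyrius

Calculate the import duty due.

Line 1 (0848.21, Tyrius, 2,622 units, $125,672.46):
Base rate for 0848.21 is 2% + $3.30/unit.
The additional-duty order on 0848.21 targets Solistan, not Tyrius; it does not apply.
Duty = $125,672.46 × 2% + 2,622 × $3.30 = $11,166.05.

$11,166.05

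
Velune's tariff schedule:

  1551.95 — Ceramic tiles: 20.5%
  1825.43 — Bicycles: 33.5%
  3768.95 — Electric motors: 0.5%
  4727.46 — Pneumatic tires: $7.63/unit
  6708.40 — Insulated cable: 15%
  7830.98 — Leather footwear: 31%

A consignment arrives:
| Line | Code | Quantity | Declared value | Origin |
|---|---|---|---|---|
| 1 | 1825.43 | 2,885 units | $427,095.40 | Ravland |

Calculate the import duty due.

Line 1 (1825.43, Ravland, 2,885 units, $427,095.40):
Base rate for 1825.43 is 33.5%.
Duty = $427,095.40 × 33.5% = $143,076.96.

$143,076.96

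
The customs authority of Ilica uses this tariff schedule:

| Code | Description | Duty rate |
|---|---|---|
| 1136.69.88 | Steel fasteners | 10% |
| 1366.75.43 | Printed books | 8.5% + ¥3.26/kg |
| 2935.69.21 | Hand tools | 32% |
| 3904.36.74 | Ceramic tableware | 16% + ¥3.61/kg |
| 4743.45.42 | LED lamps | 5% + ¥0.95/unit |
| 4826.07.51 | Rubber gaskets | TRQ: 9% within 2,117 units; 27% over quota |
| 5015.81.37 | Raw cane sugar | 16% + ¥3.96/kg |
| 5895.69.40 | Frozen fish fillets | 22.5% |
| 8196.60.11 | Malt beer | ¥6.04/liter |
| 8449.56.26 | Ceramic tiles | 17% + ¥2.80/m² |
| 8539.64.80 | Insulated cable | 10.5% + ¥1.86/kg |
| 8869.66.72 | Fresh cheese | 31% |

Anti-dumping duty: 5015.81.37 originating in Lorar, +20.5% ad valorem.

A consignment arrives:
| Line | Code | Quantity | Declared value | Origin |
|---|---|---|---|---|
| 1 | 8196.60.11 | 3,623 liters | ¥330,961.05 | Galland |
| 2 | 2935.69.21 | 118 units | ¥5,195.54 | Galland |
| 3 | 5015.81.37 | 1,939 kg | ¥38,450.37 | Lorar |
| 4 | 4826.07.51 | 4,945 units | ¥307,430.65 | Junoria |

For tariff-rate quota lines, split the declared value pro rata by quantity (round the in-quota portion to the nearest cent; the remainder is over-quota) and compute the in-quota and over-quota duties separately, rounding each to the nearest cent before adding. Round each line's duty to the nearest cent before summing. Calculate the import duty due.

Line 1 (8196.60.11, Galland, 3,623 liters, ¥330,961.05):
Base rate for 8196.60.11 is ¥6.04/liter.
Duty = 3,623 × ¥6.04 = ¥21,882.92.
Line 2 (2935.69.21, Galland, 118 units, ¥5,195.54):
Base rate for 2935.69.21 is 32%.
Duty = ¥5,195.54 × 32% = ¥1,662.57.
Line 3 (5015.81.37, Lorar, 1,939 kg, ¥38,450.37):
Base rate for 5015.81.37 is 16% + ¥3.96/kg.
Additional duty on 5015.81.37 from Lorar: +20.5%. Applied ad valorem rate: 16% + 20.5% = 36.5%.
Duty = ¥38,450.37 × 36.5% + 1,939 × ¥3.96 = ¥21,712.83.
Line 4 (4826.07.51, Junoria, 4,945 units, ¥307,430.65):
Code 4826.07.51 is under a tariff-rate quota (threshold 2,117 units). In-quota: 2,117 units at 9%; over-quota: 2,828 units at 27%.
Pro-rata value split: in-quota = ¥307,430.65 × 2,117/4,945 = ¥131,613.89; over-quota = ¥307,430.65 − ¥131,613.89 = ¥175,816.76.
In-quota duty = ¥131,613.89 × 9% = ¥11,845.25. Over-quota duty = ¥175,816.76 × 27% = ¥47,470.53.
Line duty = ¥11,845.25 + ¥47,470.53 = ¥59,315.78.
Total = ¥21,882.92 + ¥1,662.57 + ¥21,712.83 + ¥59,315.78 = ¥104,574.10.

¥104,574.10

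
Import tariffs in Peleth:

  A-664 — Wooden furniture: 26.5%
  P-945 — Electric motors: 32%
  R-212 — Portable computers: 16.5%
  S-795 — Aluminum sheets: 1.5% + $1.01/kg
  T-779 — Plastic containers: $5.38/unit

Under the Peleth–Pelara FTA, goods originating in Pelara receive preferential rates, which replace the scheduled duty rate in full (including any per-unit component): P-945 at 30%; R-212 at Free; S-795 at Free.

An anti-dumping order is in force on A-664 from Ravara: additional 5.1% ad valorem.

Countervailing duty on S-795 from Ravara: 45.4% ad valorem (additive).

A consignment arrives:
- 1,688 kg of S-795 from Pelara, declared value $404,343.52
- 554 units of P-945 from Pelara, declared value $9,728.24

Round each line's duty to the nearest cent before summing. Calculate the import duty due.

Line 1 (S-795, Pelara, 1,688 kg, $404,343.52):
Base rate for S-795 is 1.5% + $1.01/kg.
Origin Pelara qualifies under the Peleth–Pelara agreement and S-795 is covered: preferential rate Free applies instead.
The additional-duty order on S-795 targets Ravara, not Pelara; it does not apply.
Duty = $404,343.52 × 0% = $0.00.
Line 2 (P-945, Pelara, 554 units, $9,728.24):
Base rate for P-945 is 32%.
Origin Pelara qualifies under the Peleth–Pelara agreement and P-945 is covered: preferential rate 30% applies instead.
Duty = $9,728.24 × 30% = $2,918.47.
Total = $0.00 + $2,918.47 = $2,918.47.

$2,918.47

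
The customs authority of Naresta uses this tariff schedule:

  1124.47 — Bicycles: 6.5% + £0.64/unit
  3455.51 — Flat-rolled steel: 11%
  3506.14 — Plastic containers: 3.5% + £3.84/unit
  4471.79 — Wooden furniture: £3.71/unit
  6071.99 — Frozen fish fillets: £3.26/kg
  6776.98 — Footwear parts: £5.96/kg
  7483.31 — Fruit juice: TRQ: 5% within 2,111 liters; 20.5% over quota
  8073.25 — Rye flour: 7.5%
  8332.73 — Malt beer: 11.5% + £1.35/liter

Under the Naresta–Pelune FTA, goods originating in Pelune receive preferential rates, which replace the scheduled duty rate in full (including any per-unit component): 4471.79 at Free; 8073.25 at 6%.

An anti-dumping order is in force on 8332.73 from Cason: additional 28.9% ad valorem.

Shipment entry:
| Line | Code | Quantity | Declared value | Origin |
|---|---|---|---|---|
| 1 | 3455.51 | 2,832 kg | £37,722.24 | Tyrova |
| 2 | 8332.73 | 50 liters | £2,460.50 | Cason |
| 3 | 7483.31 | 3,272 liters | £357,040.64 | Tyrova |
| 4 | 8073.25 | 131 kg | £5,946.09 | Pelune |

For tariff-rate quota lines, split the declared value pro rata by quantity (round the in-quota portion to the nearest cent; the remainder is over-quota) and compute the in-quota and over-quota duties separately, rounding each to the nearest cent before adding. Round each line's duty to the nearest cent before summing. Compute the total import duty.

£43,056.49

Line 1 (3455.51, Tyrova, 2,832 kg, £37,722.24):
Base rate for 3455.51 is 11%.
Duty = £37,722.24 × 11% = £4,149.45.
Line 2 (8332.73, Cason, 50 liters, £2,460.50):
Base rate for 8332.73 is 11.5% + £1.35/liter.
Additional duty on 8332.73 from Cason: +28.9%. Applied ad valorem rate: 11.5% + 28.9% = 40.4%.
Duty = £2,460.50 × 40.4% + 50 × £1.35 = £1,061.54.
Line 3 (7483.31, Tyrova, 3,272 liters, £357,040.64):
Code 7483.31 is under a tariff-rate quota (threshold 2,111 liters). In-quota: 2,111 liters at 5%; over-quota: 1,161 liters at 20.5%.
Pro-rata value split: in-quota = £357,040.64 × 2,111/3,272 = £230,352.32; over-quota = £357,040.64 − £230,352.32 = £126,688.32.
In-quota duty = £230,352.32 × 5% = £11,517.62. Over-quota duty = £126,688.32 × 20.5% = £25,971.11.
Line duty = £11,517.62 + £25,971.11 = £37,488.73.
Line 4 (8073.25, Pelune, 131 kg, £5,946.09):
Base rate for 8073.25 is 7.5%.
Origin Pelune qualifies under the Naresta–Pelune agreement and 8073.25 is covered: preferential rate 6% applies instead.
Duty = £5,946.09 × 6% = £356.77.
Total = £4,149.45 + £1,061.54 + £37,488.73 + £356.77 = £43,056.49.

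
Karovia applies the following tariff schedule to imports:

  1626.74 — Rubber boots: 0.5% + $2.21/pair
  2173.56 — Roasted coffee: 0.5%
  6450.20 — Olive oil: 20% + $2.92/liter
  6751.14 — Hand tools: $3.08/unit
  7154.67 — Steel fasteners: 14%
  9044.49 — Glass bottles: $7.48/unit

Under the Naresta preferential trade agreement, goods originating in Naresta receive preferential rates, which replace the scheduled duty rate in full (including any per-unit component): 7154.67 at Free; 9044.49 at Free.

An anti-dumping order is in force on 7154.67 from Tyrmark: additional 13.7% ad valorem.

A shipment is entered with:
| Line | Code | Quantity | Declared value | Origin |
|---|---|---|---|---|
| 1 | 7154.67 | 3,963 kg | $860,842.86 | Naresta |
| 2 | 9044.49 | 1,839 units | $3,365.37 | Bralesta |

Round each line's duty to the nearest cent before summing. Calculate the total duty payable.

Line 1 (7154.67, Naresta, 3,963 kg, $860,842.86):
Base rate for 7154.67 is 14%.
Origin Naresta qualifies under the Karovia–Naresta agreement and 7154.67 is covered: preferential rate Free applies instead.
The additional-duty order on 7154.67 targets Tyrmark, not Naresta; it does not apply.
Duty = $860,842.86 × 0% = $0.00.
Line 2 (9044.49, Bralesta, 1,839 units, $3,365.37):
Base rate for 9044.49 is $7.48/unit.
9044.49 has an FTA preferential rate, but origin Bralesta is not Naresta; base rate stands.
Duty = 1,839 × $7.48 = $13,755.72.
Total = $0.00 + $13,755.72 = $13,755.72.

$13,755.72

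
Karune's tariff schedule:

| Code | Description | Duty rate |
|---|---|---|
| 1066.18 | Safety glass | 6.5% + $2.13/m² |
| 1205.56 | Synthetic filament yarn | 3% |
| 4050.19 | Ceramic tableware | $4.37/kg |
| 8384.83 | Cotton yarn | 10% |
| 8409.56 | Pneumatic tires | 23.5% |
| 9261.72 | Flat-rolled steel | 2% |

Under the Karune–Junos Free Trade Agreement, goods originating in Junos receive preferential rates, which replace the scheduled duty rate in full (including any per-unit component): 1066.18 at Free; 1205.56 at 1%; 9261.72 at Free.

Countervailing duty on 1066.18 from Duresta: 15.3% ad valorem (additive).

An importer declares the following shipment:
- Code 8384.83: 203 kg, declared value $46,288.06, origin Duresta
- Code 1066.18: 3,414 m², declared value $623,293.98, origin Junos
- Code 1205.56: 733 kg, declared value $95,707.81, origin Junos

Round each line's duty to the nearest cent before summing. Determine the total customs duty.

Line 1 (8384.83, Duresta, 203 kg, $46,288.06):
Base rate for 8384.83 is 10%.
Duty = $46,288.06 × 10% = $4,628.81.
Line 2 (1066.18, Junos, 3,414 m², $623,293.98):
Base rate for 1066.18 is 6.5% + $2.13/m².
Origin Junos qualifies under the Karune–Junos agreement and 1066.18 is covered: preferential rate Free applies instead.
The additional-duty order on 1066.18 targets Duresta, not Junos; it does not apply.
Duty = $623,293.98 × 0% = $0.00.
Line 3 (1205.56, Junos, 733 kg, $95,707.81):
Base rate for 1205.56 is 3%.
Origin Junos qualifies under the Karune–Junos agreement and 1205.56 is covered: preferential rate 1% applies instead.
Duty = $95,707.81 × 1% = $957.08.
Total = $4,628.81 + $0.00 + $957.08 = $5,585.89.

$5,585.89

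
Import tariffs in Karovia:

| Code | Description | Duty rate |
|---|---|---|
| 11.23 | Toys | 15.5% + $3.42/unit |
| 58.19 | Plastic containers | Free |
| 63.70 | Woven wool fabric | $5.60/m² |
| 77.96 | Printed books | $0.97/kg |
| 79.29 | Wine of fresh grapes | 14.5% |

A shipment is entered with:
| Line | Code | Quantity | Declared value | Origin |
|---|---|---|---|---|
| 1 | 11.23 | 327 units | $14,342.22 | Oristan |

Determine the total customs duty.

$3,341.38

Line 1 (11.23, Oristan, 327 units, $14,342.22):
Base rate for 11.23 is 15.5% + $3.42/unit.
Duty = $14,342.22 × 15.5% + 327 × $3.42 = $3,341.38.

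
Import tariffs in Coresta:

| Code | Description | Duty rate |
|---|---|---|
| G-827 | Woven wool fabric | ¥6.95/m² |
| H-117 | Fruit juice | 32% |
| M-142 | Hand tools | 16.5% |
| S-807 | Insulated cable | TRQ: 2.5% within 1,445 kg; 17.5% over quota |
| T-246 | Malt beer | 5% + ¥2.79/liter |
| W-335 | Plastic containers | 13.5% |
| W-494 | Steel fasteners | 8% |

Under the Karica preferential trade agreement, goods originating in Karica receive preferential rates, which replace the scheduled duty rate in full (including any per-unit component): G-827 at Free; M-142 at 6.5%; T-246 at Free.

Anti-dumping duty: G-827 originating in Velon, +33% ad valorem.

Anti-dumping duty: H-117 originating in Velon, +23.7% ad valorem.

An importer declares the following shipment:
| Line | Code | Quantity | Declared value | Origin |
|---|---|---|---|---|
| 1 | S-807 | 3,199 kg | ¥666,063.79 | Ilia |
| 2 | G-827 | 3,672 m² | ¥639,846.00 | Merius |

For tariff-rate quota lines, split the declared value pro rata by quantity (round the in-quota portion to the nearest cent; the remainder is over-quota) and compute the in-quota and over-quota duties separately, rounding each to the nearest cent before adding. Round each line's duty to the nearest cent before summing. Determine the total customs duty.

Line 1 (S-807, Ilia, 3,199 kg, ¥666,063.79):
Code S-807 is under a tariff-rate quota (threshold 1,445 kg). In-quota: 1,445 kg at 2.5%; over-quota: 1,754 kg at 17.5%.
Pro-rata value split: in-quota = ¥666,063.79 × 1,445/3,199 = ¥300,863.45; over-quota = ¥666,063.79 − ¥300,863.45 = ¥365,200.34.
In-quota duty = ¥300,863.45 × 2.5% = ¥7,521.59. Over-quota duty = ¥365,200.34 × 17.5% = ¥63,910.06.
Line duty = ¥7,521.59 + ¥63,910.06 = ¥71,431.65.
Line 2 (G-827, Merius, 3,672 m², ¥639,846.00):
Base rate for G-827 is ¥6.95/m².
G-827 has an FTA preferential rate, but origin Merius is not Karica; base rate stands.
The additional-duty order on G-827 targets Velon, not Merius; it does not apply.
Duty = 3,672 × ¥6.95 = ¥25,520.40.
Total = ¥71,431.65 + ¥25,520.40 = ¥96,952.05.

¥96,952.05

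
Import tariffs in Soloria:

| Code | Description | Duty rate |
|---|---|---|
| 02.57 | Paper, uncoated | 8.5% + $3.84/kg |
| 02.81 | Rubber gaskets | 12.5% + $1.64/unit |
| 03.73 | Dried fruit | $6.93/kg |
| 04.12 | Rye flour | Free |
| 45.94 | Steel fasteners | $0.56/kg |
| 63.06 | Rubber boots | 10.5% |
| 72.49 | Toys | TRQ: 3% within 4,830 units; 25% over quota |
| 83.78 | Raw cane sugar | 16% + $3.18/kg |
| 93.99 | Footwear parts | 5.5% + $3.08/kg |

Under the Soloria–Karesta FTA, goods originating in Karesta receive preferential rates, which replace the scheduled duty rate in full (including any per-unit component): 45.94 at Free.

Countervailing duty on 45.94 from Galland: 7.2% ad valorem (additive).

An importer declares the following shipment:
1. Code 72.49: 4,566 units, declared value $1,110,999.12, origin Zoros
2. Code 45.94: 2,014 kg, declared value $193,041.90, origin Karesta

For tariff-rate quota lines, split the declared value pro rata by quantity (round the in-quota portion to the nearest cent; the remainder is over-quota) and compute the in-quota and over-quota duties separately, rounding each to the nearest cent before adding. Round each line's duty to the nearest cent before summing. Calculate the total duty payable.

Line 1 (72.49, Zoros, 4,566 units, $1,110,999.12):
Code 72.49 is under a tariff-rate quota (threshold 4,830 units). Quantity 4,566 units is within the quota, so the in-quota rate 3% applies to the full value.
Duty = $1,110,999.12 × 3% = $33,329.97.
Line 2 (45.94, Karesta, 2,014 kg, $193,041.90):
Base rate for 45.94 is $0.56/kg.
Origin Karesta qualifies under the Soloria–Karesta agreement and 45.94 is covered: preferential rate Free applies instead.
The additional-duty order on 45.94 targets Galland, not Karesta; it does not apply.
Duty = $193,041.90 × 0% = $0.00.
Total = $33,329.97 + $0.00 = $33,329.97.

$33,329.97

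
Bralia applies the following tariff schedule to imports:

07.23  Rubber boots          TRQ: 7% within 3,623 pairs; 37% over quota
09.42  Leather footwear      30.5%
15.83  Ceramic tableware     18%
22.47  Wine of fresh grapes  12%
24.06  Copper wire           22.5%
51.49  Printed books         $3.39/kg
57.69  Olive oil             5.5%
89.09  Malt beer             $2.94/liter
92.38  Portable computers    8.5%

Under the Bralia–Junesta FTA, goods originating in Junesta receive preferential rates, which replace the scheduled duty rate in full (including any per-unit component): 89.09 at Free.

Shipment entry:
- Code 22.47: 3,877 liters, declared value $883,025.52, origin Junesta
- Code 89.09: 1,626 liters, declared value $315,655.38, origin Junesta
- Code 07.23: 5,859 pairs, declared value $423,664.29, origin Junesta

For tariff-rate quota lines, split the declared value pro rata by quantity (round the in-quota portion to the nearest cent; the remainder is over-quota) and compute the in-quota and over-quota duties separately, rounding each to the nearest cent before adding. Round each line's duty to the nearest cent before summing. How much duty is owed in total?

$184,125.11

Line 1 (22.47, Junesta, 3,877 liters, $883,025.52):
Base rate for 22.47 is 12%.
Origin Junesta is the FTA partner but 22.47 is not on the preference list; base rate stands.
Duty = $883,025.52 × 12% = $105,963.06.
Line 2 (89.09, Junesta, 1,626 liters, $315,655.38):
Base rate for 89.09 is $2.94/liter.
Origin Junesta qualifies under the Bralia–Junesta agreement and 89.09 is covered: preferential rate Free applies instead.
Duty = $315,655.38 × 0% = $0.00.
Line 3 (07.23, Junesta, 5,859 pairs, $423,664.29):
Code 07.23 is under a tariff-rate quota (threshold 3,623 pairs). In-quota: 3,623 pairs at 7%; over-quota: 2,236 pairs at 37%.
Pro-rata value split: in-quota = $423,664.29 × 3,623/5,859 = $261,979.13; over-quota = $423,664.29 − $261,979.13 = $161,685.16.
In-quota duty = $261,979.13 × 7% = $18,338.54. Over-quota duty = $161,685.16 × 37% = $59,823.51.
Line duty = $18,338.54 + $59,823.51 = $78,162.05.
Total = $105,963.06 + $0.00 + $78,162.05 = $184,125.11.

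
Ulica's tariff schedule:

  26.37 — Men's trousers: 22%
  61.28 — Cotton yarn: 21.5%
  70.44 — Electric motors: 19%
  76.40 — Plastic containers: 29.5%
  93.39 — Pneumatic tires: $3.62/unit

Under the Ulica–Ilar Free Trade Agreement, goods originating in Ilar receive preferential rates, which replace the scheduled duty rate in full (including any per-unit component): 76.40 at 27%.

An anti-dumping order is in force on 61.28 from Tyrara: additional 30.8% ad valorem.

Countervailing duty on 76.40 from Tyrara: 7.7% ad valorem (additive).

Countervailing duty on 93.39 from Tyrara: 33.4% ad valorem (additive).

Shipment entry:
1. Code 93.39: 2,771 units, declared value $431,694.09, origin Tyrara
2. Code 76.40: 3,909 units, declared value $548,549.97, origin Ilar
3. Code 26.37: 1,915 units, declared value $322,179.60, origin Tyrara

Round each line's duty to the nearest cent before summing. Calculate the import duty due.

$373,204.85

Line 1 (93.39, Tyrara, 2,771 units, $431,694.09):
Base rate for 93.39 is $3.62/unit.
Additional duty on 93.39 from Tyrara: +33.4% ad valorem. Applied ad valorem rate = 33.4%.
Duty = $431,694.09 × 33.4% + 2,771 × $3.62 = $154,216.85.
Line 2 (76.40, Ilar, 3,909 units, $548,549.97):
Base rate for 76.40 is 29.5%.
Origin Ilar qualifies under the Ulica–Ilar agreement and 76.40 is covered: preferential rate 27% applies instead.
The additional-duty order on 76.40 targets Tyrara, not Ilar; it does not apply.
Duty = $548,549.97 × 27% = $148,108.49.
Line 3 (26.37, Tyrara, 1,915 units, $322,179.60):
Base rate for 26.37 is 22%.
Duty = $322,179.60 × 22% = $70,879.51.
Total = $154,216.85 + $148,108.49 + $70,879.51 = $373,204.85.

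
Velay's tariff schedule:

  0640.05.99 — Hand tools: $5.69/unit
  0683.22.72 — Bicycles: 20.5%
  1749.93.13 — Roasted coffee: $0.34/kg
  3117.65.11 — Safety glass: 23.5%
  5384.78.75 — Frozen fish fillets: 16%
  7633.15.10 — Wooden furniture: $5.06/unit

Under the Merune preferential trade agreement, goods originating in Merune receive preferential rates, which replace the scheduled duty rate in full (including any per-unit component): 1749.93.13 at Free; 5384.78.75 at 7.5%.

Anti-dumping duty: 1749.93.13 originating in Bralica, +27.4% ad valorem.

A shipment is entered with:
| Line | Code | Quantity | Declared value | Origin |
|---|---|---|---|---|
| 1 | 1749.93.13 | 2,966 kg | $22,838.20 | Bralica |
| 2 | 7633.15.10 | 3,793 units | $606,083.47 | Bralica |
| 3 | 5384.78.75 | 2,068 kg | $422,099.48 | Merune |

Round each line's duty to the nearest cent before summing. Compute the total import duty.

$58,116.15

Line 1 (1749.93.13, Bralica, 2,966 kg, $22,838.20):
Base rate for 1749.93.13 is $0.34/kg.
1749.93.13 has an FTA preferential rate, but origin Bralica is not Merune; base rate stands.
Additional duty on 1749.93.13 from Bralica: +27.4% ad valorem. Applied ad valorem rate = 27.4%.
Duty = $22,838.20 × 27.4% + 2,966 × $0.34 = $7,266.11.
Line 2 (7633.15.10, Bralica, 3,793 units, $606,083.47):
Base rate for 7633.15.10 is $5.06/unit.
Duty = 3,793 × $5.06 = $19,192.58.
Line 3 (5384.78.75, Merune, 2,068 kg, $422,099.48):
Base rate for 5384.78.75 is 16%.
Origin Merune qualifies under the Velay–Merune agreement and 5384.78.75 is covered: preferential rate 7.5% applies instead.
Duty = $422,099.48 × 7.5% = $31,657.46.
Total = $7,266.11 + $19,192.58 + $31,657.46 = $58,116.15.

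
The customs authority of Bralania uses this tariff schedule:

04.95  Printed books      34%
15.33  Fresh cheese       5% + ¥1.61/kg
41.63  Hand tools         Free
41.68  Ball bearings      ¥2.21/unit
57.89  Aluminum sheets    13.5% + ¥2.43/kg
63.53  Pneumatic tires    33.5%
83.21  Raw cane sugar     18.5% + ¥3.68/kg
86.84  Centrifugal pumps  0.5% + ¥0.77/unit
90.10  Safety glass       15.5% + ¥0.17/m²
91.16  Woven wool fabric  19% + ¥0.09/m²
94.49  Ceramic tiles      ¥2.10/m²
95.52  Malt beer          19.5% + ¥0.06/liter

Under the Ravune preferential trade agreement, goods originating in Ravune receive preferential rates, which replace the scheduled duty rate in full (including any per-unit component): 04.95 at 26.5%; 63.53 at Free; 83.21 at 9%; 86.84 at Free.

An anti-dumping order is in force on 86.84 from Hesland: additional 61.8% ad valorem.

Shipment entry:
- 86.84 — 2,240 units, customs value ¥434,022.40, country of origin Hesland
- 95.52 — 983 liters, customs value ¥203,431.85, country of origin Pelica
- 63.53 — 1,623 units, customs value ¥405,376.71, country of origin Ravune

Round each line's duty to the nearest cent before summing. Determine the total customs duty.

¥311,848.95

Line 1 (86.84, Hesland, 2,240 units, ¥434,022.40):
Base rate for 86.84 is 0.5% + ¥0.77/unit.
86.84 has an FTA preferential rate, but origin Hesland is not Ravune; base rate stands.
Additional duty on 86.84 from Hesland: +61.8%. Applied ad valorem rate: 0.5% + 61.8% = 62.3%.
Duty = ¥434,022.40 × 62.3% + 2,240 × ¥0.77 = ¥272,120.76.
Line 2 (95.52, Pelica, 983 liters, ¥203,431.85):
Base rate for 95.52 is 19.5% + ¥0.06/liter.
Duty = ¥203,431.85 × 19.5% + 983 × ¥0.06 = ¥39,728.19.
Line 3 (63.53, Ravune, 1,623 units, ¥405,376.71):
Base rate for 63.53 is 33.5%.
Origin Ravune qualifies under the Bralania–Ravune agreement and 63.53 is covered: preferential rate Free applies instead.
Duty = ¥405,376.71 × 0% = ¥0.00.
Total = ¥272,120.76 + ¥39,728.19 + ¥0.00 = ¥311,848.95.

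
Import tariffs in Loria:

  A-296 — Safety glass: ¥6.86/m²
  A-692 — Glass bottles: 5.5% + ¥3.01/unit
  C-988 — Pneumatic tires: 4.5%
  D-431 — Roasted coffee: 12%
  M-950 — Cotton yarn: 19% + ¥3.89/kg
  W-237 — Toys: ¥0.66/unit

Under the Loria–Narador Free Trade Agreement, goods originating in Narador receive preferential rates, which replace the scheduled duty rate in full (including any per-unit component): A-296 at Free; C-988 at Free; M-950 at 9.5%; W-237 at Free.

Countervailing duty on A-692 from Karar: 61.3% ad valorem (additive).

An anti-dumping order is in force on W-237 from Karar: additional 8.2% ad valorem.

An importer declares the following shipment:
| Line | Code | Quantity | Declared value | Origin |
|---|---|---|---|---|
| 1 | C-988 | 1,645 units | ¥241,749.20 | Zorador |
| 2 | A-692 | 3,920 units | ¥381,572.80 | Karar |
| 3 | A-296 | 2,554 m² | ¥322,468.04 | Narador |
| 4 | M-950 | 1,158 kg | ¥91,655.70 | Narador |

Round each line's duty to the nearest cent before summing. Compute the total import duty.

Line 1 (C-988, Zorador, 1,645 units, ¥241,749.20):
Base rate for C-988 is 4.5%.
C-988 has an FTA preferential rate, but origin Zorador is not Narador; base rate stands.
Duty = ¥241,749.20 × 4.5% = ¥10,878.71.
Line 2 (A-692, Karar, 3,920 units, ¥381,572.80):
Base rate for A-692 is 5.5% + ¥3.01/unit.
Additional duty on A-692 from Karar: +61.3%. Applied ad valorem rate: 5.5% + 61.3% = 66.8%.
Duty = ¥381,572.80 × 66.8% + 3,920 × ¥3.01 = ¥266,689.83.
Line 3 (A-296, Narador, 2,554 m², ¥322,468.04):
Base rate for A-296 is ¥6.86/m².
Origin Narador qualifies under the Loria–Narador agreement and A-296 is covered: preferential rate Free applies instead.
Duty = ¥322,468.04 × 0% = ¥0.00.
Line 4 (M-950, Narador, 1,158 kg, ¥91,655.70):
Base rate for M-950 is 19% + ¥3.89/kg.
Origin Narador qualifies under the Loria–Narador agreement and M-950 is covered: preferential rate 9.5% applies instead.
Duty = ¥91,655.70 × 9.5% = ¥8,707.29.
Total = ¥10,878.71 + ¥266,689.83 + ¥0.00 + ¥8,707.29 = ¥286,275.83.

¥286,275.83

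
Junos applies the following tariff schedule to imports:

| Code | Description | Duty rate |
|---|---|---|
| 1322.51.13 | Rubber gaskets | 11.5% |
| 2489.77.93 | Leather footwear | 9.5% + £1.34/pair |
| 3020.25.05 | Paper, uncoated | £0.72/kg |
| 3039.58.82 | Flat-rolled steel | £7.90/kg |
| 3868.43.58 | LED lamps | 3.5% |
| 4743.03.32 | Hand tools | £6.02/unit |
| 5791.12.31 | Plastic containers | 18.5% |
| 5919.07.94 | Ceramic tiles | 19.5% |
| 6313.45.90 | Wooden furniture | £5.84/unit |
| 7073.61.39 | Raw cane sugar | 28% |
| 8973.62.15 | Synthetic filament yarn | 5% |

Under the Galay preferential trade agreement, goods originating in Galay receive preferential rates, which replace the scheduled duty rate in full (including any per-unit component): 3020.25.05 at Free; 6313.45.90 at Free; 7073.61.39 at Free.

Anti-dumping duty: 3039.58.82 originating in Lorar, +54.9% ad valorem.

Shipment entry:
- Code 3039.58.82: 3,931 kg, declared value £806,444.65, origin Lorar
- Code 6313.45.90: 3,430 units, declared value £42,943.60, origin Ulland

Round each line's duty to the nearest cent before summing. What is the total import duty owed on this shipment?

Line 1 (3039.58.82, Lorar, 3,931 kg, £806,444.65):
Base rate for 3039.58.82 is £7.90/kg.
Additional duty on 3039.58.82 from Lorar: +54.9% ad valorem. Applied ad valorem rate = 54.9%.
Duty = £806,444.65 × 54.9% + 3,931 × £7.90 = £473,793.01.
Line 2 (6313.45.90, Ulland, 3,430 units, £42,943.60):
Base rate for 6313.45.90 is £5.84/unit.
6313.45.90 has an FTA preferential rate, but origin Ulland is not Galay; base rate stands.
Duty = 3,430 × £5.84 = £20,031.20.
Total = £473,793.01 + £20,031.20 = £493,824.21.

£493,824.21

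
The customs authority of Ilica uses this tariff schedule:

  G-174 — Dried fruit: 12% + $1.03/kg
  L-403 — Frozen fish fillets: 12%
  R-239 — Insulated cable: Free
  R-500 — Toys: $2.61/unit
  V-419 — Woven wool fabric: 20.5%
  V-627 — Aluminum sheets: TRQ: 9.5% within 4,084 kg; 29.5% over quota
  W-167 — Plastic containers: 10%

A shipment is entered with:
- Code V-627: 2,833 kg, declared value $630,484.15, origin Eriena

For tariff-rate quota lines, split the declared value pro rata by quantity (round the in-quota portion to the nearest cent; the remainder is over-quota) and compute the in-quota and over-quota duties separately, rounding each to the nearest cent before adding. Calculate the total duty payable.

Line 1 (V-627, Eriena, 2,833 kg, $630,484.15):
Code V-627 is under a tariff-rate quota (threshold 4,084 kg). Quantity 2,833 kg is within the quota, so the in-quota rate 9.5% applies to the full value.
Duty = $630,484.15 × 9.5% = $59,895.99.

$59,895.99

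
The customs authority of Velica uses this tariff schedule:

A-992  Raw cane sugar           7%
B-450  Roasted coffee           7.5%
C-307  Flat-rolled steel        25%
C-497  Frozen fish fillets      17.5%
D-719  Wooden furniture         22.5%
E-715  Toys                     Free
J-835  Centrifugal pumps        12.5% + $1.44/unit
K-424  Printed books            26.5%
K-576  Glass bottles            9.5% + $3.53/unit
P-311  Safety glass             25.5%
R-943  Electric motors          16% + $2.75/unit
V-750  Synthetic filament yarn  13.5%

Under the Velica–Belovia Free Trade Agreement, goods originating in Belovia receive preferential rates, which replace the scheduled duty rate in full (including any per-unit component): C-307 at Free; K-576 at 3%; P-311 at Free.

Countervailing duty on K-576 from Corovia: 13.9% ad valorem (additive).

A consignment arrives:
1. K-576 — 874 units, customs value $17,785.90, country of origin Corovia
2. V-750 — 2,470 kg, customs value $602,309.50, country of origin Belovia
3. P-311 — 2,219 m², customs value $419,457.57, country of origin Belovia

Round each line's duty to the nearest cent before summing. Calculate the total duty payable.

$88,558.90

Line 1 (K-576, Corovia, 874 units, $17,785.90):
Base rate for K-576 is 9.5% + $3.53/unit.
K-576 has an FTA preferential rate, but origin Corovia is not Belovia; base rate stands.
Additional duty on K-576 from Corovia: +13.9%. Applied ad valorem rate: 9.5% + 13.9% = 23.4%.
Duty = $17,785.90 × 23.4% + 874 × $3.53 = $7,247.12.
Line 2 (V-750, Belovia, 2,470 kg, $602,309.50):
Base rate for V-750 is 13.5%.
Origin Belovia is the FTA partner but V-750 is not on the preference list; base rate stands.
Duty = $602,309.50 × 13.5% = $81,311.78.
Line 3 (P-311, Belovia, 2,219 m², $419,457.57):
Base rate for P-311 is 25.5%.
Origin Belovia qualifies under the Velica–Belovia agreement and P-311 is covered: preferential rate Free applies instead.
Duty = $419,457.57 × 0% = $0.00.
Total = $7,247.12 + $81,311.78 + $0.00 = $88,558.90.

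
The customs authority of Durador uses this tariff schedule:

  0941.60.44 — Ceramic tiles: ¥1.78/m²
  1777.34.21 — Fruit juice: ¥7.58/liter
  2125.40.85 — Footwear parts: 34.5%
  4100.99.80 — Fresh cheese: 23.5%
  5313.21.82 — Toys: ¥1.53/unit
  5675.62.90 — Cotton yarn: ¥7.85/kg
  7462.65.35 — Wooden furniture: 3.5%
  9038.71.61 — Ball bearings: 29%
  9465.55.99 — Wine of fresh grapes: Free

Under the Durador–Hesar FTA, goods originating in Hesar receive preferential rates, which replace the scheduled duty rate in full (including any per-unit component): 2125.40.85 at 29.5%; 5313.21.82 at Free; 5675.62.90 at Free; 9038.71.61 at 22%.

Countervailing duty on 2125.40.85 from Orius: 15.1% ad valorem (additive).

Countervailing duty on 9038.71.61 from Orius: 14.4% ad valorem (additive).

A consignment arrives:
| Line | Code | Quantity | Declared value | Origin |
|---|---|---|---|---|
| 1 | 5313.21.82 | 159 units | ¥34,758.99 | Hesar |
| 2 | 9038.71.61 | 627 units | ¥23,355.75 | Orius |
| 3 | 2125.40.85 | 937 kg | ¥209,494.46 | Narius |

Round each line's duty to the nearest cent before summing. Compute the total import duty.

Line 1 (5313.21.82, Hesar, 159 units, ¥34,758.99):
Base rate for 5313.21.82 is ¥1.53/unit.
Origin Hesar qualifies under the Durador–Hesar agreement and 5313.21.82 is covered: preferential rate Free applies instead.
Duty = ¥34,758.99 × 0% = ¥0.00.
Line 2 (9038.71.61, Orius, 627 units, ¥23,355.75):
Base rate for 9038.71.61 is 29%.
9038.71.61 has an FTA preferential rate, but origin Orius is not Hesar; base rate stands.
Additional duty on 9038.71.61 from Orius: +14.4%. Applied ad valorem rate: 29% + 14.4% = 43.4%.
Duty = ¥23,355.75 × 43.4% = ¥10,136.40.
Line 3 (2125.40.85, Narius, 937 kg, ¥209,494.46):
Base rate for 2125.40.85 is 34.5%.
2125.40.85 has an FTA preferential rate, but origin Narius is not Hesar; base rate stands.
The additional-duty order on 2125.40.85 targets Orius, not Narius; it does not apply.
Duty = ¥209,494.46 × 34.5% = ¥72,275.59.
Total = ¥0.00 + ¥10,136.40 + ¥72,275.59 = ¥82,411.99.

¥82,411.99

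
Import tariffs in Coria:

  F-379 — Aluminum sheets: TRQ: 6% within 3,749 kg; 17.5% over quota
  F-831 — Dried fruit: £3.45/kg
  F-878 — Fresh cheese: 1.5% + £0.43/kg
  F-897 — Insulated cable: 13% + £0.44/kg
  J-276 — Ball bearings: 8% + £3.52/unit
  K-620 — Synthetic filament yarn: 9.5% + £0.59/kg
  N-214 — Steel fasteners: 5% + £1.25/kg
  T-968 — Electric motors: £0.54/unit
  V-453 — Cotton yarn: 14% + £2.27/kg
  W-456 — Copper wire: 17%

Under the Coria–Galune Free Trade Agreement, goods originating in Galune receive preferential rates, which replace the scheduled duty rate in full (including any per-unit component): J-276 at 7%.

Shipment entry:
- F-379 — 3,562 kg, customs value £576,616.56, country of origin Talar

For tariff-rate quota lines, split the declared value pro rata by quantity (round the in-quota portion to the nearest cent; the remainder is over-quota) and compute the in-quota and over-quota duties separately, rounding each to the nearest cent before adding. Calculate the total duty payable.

£34,596.99

Line 1 (F-379, Talar, 3,562 kg, £576,616.56):
Code F-379 is under a tariff-rate quota (threshold 3,749 kg). Quantity 3,562 kg is within the quota, so the in-quota rate 6% applies to the full value.
Duty = £576,616.56 × 6% = £34,596.99.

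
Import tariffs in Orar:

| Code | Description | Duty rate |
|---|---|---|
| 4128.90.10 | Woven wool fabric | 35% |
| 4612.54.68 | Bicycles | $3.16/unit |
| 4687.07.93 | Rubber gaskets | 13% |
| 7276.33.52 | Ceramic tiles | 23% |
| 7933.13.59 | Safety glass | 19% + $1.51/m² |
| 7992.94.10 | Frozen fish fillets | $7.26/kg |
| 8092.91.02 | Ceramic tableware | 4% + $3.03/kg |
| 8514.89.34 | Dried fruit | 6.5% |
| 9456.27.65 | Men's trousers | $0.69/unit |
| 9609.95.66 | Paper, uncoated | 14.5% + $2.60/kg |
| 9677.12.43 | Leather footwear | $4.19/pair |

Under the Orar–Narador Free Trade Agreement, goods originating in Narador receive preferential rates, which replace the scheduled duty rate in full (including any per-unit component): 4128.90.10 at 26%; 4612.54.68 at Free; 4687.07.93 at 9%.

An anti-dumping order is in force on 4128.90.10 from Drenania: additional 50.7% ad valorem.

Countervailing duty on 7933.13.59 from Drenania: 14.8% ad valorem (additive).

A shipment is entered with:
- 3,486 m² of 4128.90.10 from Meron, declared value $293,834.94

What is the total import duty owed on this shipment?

$102,842.23

Line 1 (4128.90.10, Meron, 3,486 m², $293,834.94):
Base rate for 4128.90.10 is 35%.
4128.90.10 has an FTA preferential rate, but origin Meron is not Narador; base rate stands.
The additional-duty order on 4128.90.10 targets Drenania, not Meron; it does not apply.
Duty = $293,834.94 × 35% = $102,842.23.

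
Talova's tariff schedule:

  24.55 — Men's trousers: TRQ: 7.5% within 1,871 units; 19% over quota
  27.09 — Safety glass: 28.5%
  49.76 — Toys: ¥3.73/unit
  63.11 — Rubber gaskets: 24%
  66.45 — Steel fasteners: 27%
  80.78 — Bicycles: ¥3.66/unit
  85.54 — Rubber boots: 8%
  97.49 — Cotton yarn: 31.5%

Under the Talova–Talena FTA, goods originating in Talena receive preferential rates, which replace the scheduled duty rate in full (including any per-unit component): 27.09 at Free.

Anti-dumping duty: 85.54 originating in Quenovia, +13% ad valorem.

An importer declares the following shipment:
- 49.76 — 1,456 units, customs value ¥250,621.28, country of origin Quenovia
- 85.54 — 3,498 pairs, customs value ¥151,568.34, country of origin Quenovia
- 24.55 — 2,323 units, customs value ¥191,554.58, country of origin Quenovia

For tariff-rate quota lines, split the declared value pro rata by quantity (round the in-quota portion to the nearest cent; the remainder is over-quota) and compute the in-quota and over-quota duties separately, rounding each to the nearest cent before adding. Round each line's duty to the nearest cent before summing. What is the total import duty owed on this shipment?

¥55,913.09

Line 1 (49.76, Quenovia, 1,456 units, ¥250,621.28):
Base rate for 49.76 is ¥3.73/unit.
Duty = 1,456 × ¥3.73 = ¥5,430.88.
Line 2 (85.54, Quenovia, 3,498 pairs, ¥151,568.34):
Base rate for 85.54 is 8%.
Additional duty on 85.54 from Quenovia: +13%. Applied ad valorem rate: 8% + 13% = 21%.
Duty = ¥151,568.34 × 21% = ¥31,829.35.
Line 3 (24.55, Quenovia, 2,323 units, ¥191,554.58):
Code 24.55 is under a tariff-rate quota (threshold 1,871 units). In-quota: 1,871 units at 7.5%; over-quota: 452 units at 19%.
Pro-rata value split: in-quota = ¥191,554.58 × 1,871/2,323 = ¥154,282.66; over-quota = ¥191,554.58 − ¥154,282.66 = ¥37,271.92.
In-quota duty = ¥154,282.66 × 7.5% = ¥11,571.20. Over-quota duty = ¥37,271.92 × 19% = ¥7,081.66.
Line duty = ¥11,571.20 + ¥7,081.66 = ¥18,652.86.
Total = ¥5,430.88 + ¥31,829.35 + ¥18,652.86 = ¥55,913.09.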